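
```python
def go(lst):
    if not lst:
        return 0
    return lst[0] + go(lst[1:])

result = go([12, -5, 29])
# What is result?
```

12 + (-5) + 29 + 0 = 36

Answer: 36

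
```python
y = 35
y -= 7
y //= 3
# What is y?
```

Trace:
`y = 35` → y = 35
`y -= 7` → y = 28
`y //= 3` → y = 9
So y = 9

Answer: 9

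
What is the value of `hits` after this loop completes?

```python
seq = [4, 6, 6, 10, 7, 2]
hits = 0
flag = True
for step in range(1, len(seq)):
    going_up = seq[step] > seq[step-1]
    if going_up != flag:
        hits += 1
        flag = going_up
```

Count direction changes in [4, 6, 6, 10, 7, 2]
`hits` takes the values: 0 → 1 → 2 → 3

Answer: 3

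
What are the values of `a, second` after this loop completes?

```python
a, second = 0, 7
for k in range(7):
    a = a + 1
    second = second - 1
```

a goes 0→7, second goes 7→0
`a, second` takes the values: (0, 7) → (1, 7) → (1, 6) → (2, 6) → (2, 5) → (3, 5) → (3, 4) → (4, 4) → (4, 3) → (5, 3) → (5, 2) → (6, 2) → (6, 1) → (7, 1) → (7, 0)

Answer: 7, 0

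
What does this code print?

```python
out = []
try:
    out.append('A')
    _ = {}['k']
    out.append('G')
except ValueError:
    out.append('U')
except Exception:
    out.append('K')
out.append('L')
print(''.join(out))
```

Execution trace: 'A' (try body) → 'K' (except Exception) → 'L' (after the try/except). Output: AKL

Answer: AKL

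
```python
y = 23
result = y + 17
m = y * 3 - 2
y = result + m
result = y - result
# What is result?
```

Trace:
`y = 23` → y = 23
`result = y + 17` → result = 40
`m = y * 3 - 2` → m = 67
`y = result + m` → y = 107
`result = y - result` → result = 67
So result = 67

Answer: 67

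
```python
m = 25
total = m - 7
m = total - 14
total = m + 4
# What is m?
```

Trace:
`m = 25` → m = 25
`total = m - 7` → total = 18
`m = total - 14` → m = 4
`total = m + 4` → total = 8
So m = 4

Answer: 4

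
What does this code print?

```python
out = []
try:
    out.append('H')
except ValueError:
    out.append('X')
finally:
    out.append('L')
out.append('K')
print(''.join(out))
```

Execution trace: 'H' (try body, no exception) → 'L' (finally) → 'K' (after the try/except). Output: HLK

Answer: HLK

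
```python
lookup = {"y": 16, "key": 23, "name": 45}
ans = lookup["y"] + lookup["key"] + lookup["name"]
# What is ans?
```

Trace:
`lookup = {"y": 16, "key": 23, "name": 45}` → lookup = {'y': 16, 'key': 23, 'name': 45}
`ans = lookup["y"] + lookup["key"] + lookup["name"]` → ans = 84
So ans = 84

Answer: 84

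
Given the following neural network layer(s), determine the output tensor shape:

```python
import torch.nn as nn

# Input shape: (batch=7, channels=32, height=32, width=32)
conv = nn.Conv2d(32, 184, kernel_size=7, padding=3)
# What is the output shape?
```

Input: (7, 32, 32, 32) -> Output: (7, 184, 32, 32)

Answer: (7, 184, 32, 32)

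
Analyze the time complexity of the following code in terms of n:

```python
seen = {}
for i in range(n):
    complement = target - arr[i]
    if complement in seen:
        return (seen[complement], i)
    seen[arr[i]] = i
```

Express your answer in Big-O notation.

This is Two sum with hash map. Time complexity: O(n).

Answer: O(n)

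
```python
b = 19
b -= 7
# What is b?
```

Trace:
`b = 19` → b = 19
`b -= 7` → b = 12
So b = 12

Answer: 12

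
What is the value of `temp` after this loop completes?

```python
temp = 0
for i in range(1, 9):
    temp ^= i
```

XOR of 1 to 8
`temp` takes the values: 0 → 1 → 3 → 0 → 4 → 1 → 7 → 0 → 8

Answer: 8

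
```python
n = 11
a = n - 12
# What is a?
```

Trace:
`n = 11` → n = 11
`a = n - 12` → a = -1
So a = -1

Answer: -1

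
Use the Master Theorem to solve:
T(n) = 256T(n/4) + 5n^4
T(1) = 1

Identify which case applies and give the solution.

a=256, b=4, f(n)=5n^4. log_4(256) = 4. Since c=4 = 4, Case 2 applies: T(n) = Θ(n^log_b(a) · log n) = O(n^4 log n).

Answer: O(n^4 log n) - Case 2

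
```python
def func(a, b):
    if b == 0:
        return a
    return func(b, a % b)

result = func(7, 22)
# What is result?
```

func(7, 22) -> func(22, 7) -> func(7, 1) -> func(1, 0) -> 1

Answer: 1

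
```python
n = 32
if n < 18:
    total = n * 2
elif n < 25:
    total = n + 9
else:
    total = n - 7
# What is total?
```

Trace:
`n = 32` → n = 32
`if n < 18: ...` → n < 18 is False, n < 25 is False, take else branch → total = 25
So total = 25

Answer: 25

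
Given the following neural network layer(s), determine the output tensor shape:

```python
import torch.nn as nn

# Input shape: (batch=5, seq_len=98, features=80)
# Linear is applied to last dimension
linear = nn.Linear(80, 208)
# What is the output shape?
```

Input: (5, 98, 80) -> Output: (5, 98, 208)

Answer: (5, 98, 208)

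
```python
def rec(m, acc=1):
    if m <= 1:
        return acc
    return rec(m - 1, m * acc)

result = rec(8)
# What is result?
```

Accumulator trace (n, acc): (8, 1) -> (7, 8) -> (6, 56) -> (5, 336) -> (4, 1680) -> (3, 6720) -> (2, 20160) -> (1, 40320) -> return 40320

Answer: 40320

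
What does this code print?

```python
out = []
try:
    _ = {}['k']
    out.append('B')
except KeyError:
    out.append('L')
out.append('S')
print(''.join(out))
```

Execution trace: 'L' (except KeyError) → 'S' (after the try/except). Output: LS

Answer: LS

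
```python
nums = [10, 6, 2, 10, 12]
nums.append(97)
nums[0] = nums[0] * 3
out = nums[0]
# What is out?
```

Trace:
`nums = [10, 6, 2, 10, 12]` → nums = [10, 6, 2, 10, 12]
`nums.append(97)` → nums = [10, 6, 2, 10, 12, 97]
`nums[0] = nums[0] * 3` → nums = [30, 6, 2, 10, 12, 97]
`out = nums[0]` → out = 30
So out = 30

Answer: 30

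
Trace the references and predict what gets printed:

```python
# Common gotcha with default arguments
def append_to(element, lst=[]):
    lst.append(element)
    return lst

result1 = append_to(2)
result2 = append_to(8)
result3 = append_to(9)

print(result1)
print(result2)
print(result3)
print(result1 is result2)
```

Key concept: mutable default argument gotcha.
Step by step:
`result1 = append_to(2)` → result1 = [2]
`result2 = append_to(8)` → result1 = [2, 8] (same object as result2); result2 = [2, 8] (same object as result1)
`result3 = append_to(9)` → result1 = [2, 8, 9] (same object as result2, result3); result2 = [2, 8, 9] (same object as result1, result3); result3 = [2, 8, 9] (same object as result1, result2)
`print(result1)` → prints [2, 8, 9]
`print(result2)` → prints [2, 8, 9]
`print(result3)` → prints [2, 8, 9]
`print(result1 is result2)` → prints True

Answer:
[2, 8, 9]
[2, 8, 9]
[2, 8, 9]
True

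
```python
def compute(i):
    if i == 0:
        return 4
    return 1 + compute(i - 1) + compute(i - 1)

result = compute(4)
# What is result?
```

compute(i) = 1 + 2·compute(i-1), compute(0)=4. Closed form: (4+1)·2^4 - 1 = 79.

Answer: 79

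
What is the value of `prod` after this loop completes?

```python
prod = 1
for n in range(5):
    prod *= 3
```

3^5 = 243
`prod` takes the values: 1 → 3 → 9 → 27 → 81 → 243

Answer: 243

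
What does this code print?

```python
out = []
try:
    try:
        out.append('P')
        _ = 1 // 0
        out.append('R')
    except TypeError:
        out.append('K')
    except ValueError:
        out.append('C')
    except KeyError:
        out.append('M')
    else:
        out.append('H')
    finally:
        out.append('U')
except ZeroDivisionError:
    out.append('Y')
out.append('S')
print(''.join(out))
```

Execution trace: 'P' (try body) → 'U' (finally) → 'Y' (outer except ZeroDivisionError) → 'S' (after the try/except). Output: PUYS

Answer: PUYS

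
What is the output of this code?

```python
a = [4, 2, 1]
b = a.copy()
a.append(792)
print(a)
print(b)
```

Key concept: list.copy() creates independent copy.
Step by step:
`a = [4, 2, 1]` → a = [4, 2, 1]
`b = a.copy()` → b = [4, 2, 1]
`a.append(792)` → a = [4, 2, 1, 792]
`print(a)` → prints [4, 2, 1, 792]
`print(b)` → prints [4, 2, 1]

Answer:
[4, 2, 1, 792]
[4, 2, 1]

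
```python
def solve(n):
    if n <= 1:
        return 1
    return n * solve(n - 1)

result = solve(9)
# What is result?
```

solve(9) = 9 * 8 * 7 * 6 * 5 * 4 * 3 * 2 * 1 = 362880

Answer: 362880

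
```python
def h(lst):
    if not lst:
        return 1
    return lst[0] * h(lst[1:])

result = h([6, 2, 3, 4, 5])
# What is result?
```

Product over [6, 2, 3, 4, 5] = 6 * 2 * 3 * 4 * 5 = 720

Answer: 720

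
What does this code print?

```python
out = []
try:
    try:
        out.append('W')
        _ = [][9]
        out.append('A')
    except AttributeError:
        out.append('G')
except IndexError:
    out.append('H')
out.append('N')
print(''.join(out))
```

Execution trace: 'W' (try body) → 'H' (outer except IndexError) → 'N' (after the try/except). Output: WHN

Answer: WHN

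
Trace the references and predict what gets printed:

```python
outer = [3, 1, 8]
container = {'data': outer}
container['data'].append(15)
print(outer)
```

Key concept: dict holds reference to list.
Step by step:
`outer = [3, 1, 8]` → outer = [3, 1, 8]
`container = {'data': outer}` → container = {'data': [3, 1, 8]}
`container['data'].append(15)` → outer = [3, 1, 8, 15]; container = {'data': [3, 1, 8, 15]}
`print(outer)` → prints [3, 1, 8, 15]

Answer: [3, 1, 8, 15]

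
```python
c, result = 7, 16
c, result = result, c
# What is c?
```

Trace:
`c, result = 7, 16` → c = 7; result = 16
`c, result = result, c` → c = 16; result = 7
So c = 16

Answer: 16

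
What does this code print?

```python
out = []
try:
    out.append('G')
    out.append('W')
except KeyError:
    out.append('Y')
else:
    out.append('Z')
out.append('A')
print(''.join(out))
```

Execution trace: 'G' (try body) → 'W' (try body, no exception) → 'Z' (else) → 'A' (after the try/except). Output: GWZA

Answer: GWZA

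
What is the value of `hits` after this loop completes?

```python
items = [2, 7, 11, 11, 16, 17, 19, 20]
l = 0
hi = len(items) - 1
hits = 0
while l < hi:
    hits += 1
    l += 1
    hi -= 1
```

Iterations until pointers meet (list length 8)
`hits` takes the values: 0 → 1 → 2 → 3 → 4

Answer: 4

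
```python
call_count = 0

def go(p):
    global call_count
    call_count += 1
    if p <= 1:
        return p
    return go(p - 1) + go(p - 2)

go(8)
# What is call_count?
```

Calls(p) = 1 + Calls(p-1) + Calls(p-2); Calls(0)=Calls(1)=1. For p=8 this gives 67.

Answer: 67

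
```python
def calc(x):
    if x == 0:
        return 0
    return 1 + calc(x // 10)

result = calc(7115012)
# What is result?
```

Count of digits of 7115012: 7

Answer: 7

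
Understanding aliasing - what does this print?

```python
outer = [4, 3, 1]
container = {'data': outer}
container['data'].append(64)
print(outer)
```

Key concept: dict holds reference to list.
Step by step:
`outer = [4, 3, 1]` → outer = [4, 3, 1]
`container = {'data': outer}` → container = {'data': [4, 3, 1]}
`container['data'].append(64)` → outer = [4, 3, 1, 64]; container = {'data': [4, 3, 1, 64]}
`print(outer)` → prints [4, 3, 1, 64]

Answer: [4, 3, 1, 64]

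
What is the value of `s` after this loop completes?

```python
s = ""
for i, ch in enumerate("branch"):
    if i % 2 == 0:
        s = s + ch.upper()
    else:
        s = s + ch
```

Uppercase even positions in 'branch'
`s` takes the values: "" → "B" → "Br" → "BrA" → "BrAn" → "BrAnC" → "BrAnCh"

Answer: "BrAnCh"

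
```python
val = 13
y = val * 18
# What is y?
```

Trace:
`val = 13` → val = 13
`y = val * 18` → y = 234
So y = 234

Answer: 234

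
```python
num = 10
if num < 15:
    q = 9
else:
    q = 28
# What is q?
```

Trace:
`num = 10` → num = 10
`if num < 15: ...` → num < 15 is True → q = 9
So q = 9

Answer: 9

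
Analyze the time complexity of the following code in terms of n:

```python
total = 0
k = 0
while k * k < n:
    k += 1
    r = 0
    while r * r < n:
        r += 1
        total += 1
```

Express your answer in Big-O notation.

Each loop level contributes: √n × √n. Multiplying the contributions gives O(n).

Answer: O(n)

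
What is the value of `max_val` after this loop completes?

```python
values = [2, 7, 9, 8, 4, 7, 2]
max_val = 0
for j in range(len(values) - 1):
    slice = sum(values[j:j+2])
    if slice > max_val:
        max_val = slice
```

Max sum of 2-element window in [2, 7, 9, 8, 4, 7, 2]
`max_val` takes the values: 0 → 9 → 16 → 17

Answer: 17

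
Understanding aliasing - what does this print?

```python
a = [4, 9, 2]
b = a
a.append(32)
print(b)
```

Key concept: basic list aliasing.
Step by step:
`a = [4, 9, 2]` → a = [4, 9, 2]
`b = a` → b = [4, 9, 2] (same object as a)
`a.append(32)` → a = [4, 9, 2, 32] (same object as b); b = [4, 9, 2, 32] (same object as a)
`print(b)` → prints [4, 9, 2, 32]

Answer: [4, 9, 2, 32]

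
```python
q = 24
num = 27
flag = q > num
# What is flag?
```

Trace:
`q = 24` → q = 24
`num = 27` → num = 27
`flag = q > num` → flag = False
So flag = False

Answer: False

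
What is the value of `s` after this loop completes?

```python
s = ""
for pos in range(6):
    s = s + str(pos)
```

Concatenate digits 0 to 5
`s` takes the values: "" → "0" → "01" → "012" → "0123" → "01234" → "012345"

Answer: "012345"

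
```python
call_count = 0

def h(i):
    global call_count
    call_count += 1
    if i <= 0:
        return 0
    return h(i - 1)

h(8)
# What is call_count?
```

Linear recursion stepping by 1: 9 calls from i=8 down to ≤0.

Answer: 9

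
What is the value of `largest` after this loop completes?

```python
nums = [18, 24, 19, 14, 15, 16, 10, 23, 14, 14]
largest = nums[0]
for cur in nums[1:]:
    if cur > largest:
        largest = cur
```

Maximum of [18, 24, 19, 14, 15, 16, 10, 23, 14, 14]
`largest` takes the values: 18 → 24

Answer: 24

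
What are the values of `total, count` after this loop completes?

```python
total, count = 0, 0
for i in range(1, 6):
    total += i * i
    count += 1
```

Sum of squares and count
`total, count` takes the values: (0, 0) → (1, 0) → (1, 1) → (5, 1) → (5, 2) → (14, 2) → (14, 3) → (30, 3) → (30, 4) → (55, 4) → (55, 5)

Answer: 55, 5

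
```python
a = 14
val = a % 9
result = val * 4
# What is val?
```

Trace:
`a = 14` → a = 14
`val = a % 9` → val = 5
`result = val * 4` → result = 20
So val = 5

Answer: 5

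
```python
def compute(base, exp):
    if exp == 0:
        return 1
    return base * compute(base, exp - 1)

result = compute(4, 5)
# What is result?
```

compute(4, 5) = 4 * 4 * 4 * 4 * 4 = 1024

Answer: 1024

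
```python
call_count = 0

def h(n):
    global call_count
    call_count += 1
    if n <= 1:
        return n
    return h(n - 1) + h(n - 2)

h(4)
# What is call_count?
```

Calls(n) = 1 + Calls(n-1) + Calls(n-2); Calls(0)=Calls(1)=1. For n=4 this gives 9.

Answer: 9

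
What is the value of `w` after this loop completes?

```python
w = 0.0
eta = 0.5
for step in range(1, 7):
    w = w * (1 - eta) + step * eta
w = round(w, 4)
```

Moving average with lr=0.5
`w` takes the values: 0.0 → 0.5 → 1.25 → 2.125 → 3.0625 → 4.03125 → 5.015625 → 5.0156

Answer: 5.0156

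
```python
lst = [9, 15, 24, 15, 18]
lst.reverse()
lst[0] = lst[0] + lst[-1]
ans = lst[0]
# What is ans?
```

Trace:
`lst = [9, 15, 24, 15, 18]` → lst = [9, 15, 24, 15, 18]
`lst.reverse()` → lst = [18, 15, 24, 15, 9]
`lst[0] = lst[0] + lst[-1]` → lst = [27, 15, 24, 15, 9]
`ans = lst[0]` → ans = 27
So ans = 27

Answer: 27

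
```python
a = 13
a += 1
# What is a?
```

Trace:
`a = 13` → a = 13
`a += 1` → a = 14
So a = 14

Answer: 14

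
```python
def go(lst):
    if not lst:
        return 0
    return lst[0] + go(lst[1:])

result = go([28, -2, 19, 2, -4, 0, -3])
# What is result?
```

28 + (-2) + 19 + 2 + (-4) + 0 + (-3) + 0 = 40

Answer: 40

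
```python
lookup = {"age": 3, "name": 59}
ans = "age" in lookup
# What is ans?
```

Trace:
`lookup = {"age": 3, "name": 59}` → lookup = {'age': 3, 'name': 59}
`ans = "age" in lookup` → ans = True
So ans = True

Answer: True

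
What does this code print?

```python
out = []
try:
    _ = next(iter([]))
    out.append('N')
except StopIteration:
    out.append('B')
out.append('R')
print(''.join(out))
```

Execution trace: 'B' (except StopIteration) → 'R' (after the try/except). Output: BR

Answer: BR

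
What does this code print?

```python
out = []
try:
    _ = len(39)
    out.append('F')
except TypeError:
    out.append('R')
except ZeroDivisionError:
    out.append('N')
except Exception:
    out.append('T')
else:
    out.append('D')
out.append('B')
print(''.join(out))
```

Execution trace: 'R' (except TypeError) → 'B' (after the try/except). Output: RB

Answer: RB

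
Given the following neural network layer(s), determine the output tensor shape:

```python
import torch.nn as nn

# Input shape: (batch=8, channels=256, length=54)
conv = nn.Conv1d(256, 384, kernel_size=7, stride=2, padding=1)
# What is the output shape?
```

Input: (8, 256, 54) -> Output: (8, 384, 25)

Answer: (8, 384, 25)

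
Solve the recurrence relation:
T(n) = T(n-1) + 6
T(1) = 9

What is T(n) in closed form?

Unrolling: T(n) = T(1) + 6·(n-1) = 9 + 6(n-1) = 6n + 3.

Answer: T(n) = 6n + 3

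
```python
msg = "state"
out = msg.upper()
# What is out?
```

Trace:
`msg = "state"` → msg = 'state'
`out = msg.upper()` → out = 'STATE'
So out = 'STATE'

Answer: 'STATE'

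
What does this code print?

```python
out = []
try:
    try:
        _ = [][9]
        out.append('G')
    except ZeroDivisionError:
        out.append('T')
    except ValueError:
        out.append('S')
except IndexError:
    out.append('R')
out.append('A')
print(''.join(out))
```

Execution trace: 'R' (outer except IndexError) → 'A' (after the try/except). Output: RA

Answer: RA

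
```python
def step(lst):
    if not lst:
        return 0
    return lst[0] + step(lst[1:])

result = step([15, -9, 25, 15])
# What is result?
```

15 + (-9) + 25 + 15 + 0 = 46

Answer: 46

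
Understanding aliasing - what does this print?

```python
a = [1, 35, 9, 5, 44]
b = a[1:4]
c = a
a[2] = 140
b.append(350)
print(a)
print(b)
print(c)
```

Key concept: slice vs alias.
Step by step:
`a = [1, 35, 9, 5, 44]` → a = [1, 35, 9, 5, 44]
`b = a[1:4]` → b = [35, 9, 5]
`c = a` → c = [1, 35, 9, 5, 44] (same object as a)
`a[2] = 140` → a = [1, 35, 140, 5, 44] (same object as c); c = [1, 35, 140, 5, 44] (same object as a)
`b.append(350)` → b = [35, 9, 5, 350]
`print(a)` → prints [1, 35, 140, 5, 44]
`print(b)` → prints [35, 9, 5, 350]
`print(c)` → prints [1, 35, 140, 5, 44]

Answer:
[1, 35, 140, 5, 44]
[35, 9, 5, 350]
[1, 35, 140, 5, 44]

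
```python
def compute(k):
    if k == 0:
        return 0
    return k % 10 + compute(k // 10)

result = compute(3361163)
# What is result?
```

Sum of digits of 3361163: 3 + 6 + 1 + 1 + 6 + 3 + 3 = 23

Answer: 23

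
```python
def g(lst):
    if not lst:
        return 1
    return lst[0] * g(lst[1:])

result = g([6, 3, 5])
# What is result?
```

Product over [6, 3, 5] = 6 * 3 * 5 = 90

Answer: 90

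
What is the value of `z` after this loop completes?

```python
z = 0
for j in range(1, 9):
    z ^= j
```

XOR of 1 to 8
`z` takes the values: 0 → 1 → 3 → 0 → 4 → 1 → 7 → 0 → 8

Answer: 8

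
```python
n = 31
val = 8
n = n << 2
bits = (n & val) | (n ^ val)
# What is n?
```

Trace:
`n = 31` → n = 31
`val = 8` → val = 8
`n = n << 2` → n = 124
`bits = (n & val) | (n ^ val)` → bits = 124
So n = 124

Answer: 124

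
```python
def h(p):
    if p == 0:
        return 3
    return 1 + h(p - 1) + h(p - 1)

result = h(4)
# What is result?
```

h(p) = 1 + 2·h(p-1), h(0)=3. Closed form: (3+1)·2^4 - 1 = 63.

Answer: 63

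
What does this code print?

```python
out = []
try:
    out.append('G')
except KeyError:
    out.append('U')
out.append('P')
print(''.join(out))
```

Execution trace: 'G' (try body, no exception) → 'P' (after the try/except). Output: GP

Answer: GP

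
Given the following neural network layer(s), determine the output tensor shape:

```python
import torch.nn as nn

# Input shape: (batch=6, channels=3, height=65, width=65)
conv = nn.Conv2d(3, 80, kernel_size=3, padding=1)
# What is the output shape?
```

Input: (6, 3, 65, 65) -> Output: (6, 80, 65, 65)

Answer: (6, 80, 65, 65)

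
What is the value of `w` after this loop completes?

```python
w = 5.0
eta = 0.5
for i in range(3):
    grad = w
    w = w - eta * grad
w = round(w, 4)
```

Gradient descent: w = 5.0 * (1 - 0.5)^3
`w` takes the values: 5.0 → 2.5 → 1.25 → 0.625

Answer: 0.625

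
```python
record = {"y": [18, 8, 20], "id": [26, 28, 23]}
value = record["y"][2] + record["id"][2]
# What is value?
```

Trace:
`record = {"y": [18, 8, 20], "id": [26, 28, 23]}` → record = {'y': [18, 8, 20], 'id': [26, 28, 23]}
`value = record["y"][2] + record["id"][2]` → value = 43
So value = 43

Answer: 43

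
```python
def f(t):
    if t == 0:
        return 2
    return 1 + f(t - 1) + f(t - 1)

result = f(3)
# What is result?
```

f(t) = 1 + 2·f(t-1), f(0)=2. Closed form: (2+1)·2^3 - 1 = 23.

Answer: 23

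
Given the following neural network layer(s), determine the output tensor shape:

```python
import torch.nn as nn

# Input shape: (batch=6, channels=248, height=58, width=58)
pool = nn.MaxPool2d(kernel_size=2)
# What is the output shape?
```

Input: (6, 248, 58, 58) -> Output: (6, 248, 29, 29)

Answer: (6, 248, 29, 29)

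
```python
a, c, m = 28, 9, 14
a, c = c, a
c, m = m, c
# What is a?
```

Trace:
`a, c, m = 28, 9, 14` → a = 28; c = 9; m = 14
`a, c = c, a` → a = 9; c = 28
`c, m = m, c` → c = 14; m = 28
So a = 9

Answer: 9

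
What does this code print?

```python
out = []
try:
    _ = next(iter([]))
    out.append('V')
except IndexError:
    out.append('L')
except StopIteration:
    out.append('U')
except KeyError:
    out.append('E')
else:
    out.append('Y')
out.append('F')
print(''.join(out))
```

Execution trace: 'U' (except StopIteration) → 'F' (after the try/except). Output: UF

Answer: UF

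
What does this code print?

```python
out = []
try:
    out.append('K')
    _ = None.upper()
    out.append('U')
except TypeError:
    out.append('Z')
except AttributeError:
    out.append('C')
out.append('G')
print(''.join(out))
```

Execution trace: 'K' (try body) → 'C' (except AttributeError) → 'G' (after the try/except). Output: KCG

Answer: KCG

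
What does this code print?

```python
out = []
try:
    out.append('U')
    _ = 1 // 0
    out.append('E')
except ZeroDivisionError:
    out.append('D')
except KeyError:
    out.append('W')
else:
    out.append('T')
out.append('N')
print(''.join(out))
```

Execution trace: 'U' (try body) → 'D' (except ZeroDivisionError) → 'N' (after the try/except). Output: UDN

Answer: UDN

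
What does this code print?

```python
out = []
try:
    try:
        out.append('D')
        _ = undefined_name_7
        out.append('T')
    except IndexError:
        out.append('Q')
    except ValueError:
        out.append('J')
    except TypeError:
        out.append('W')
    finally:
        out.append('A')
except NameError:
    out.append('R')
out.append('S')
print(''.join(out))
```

Execution trace: 'D' (inner try body) → 'A' (inner finally) → 'R' (outer except NameError) → 'S' (after the try/except). Output: DARS

Answer: DARS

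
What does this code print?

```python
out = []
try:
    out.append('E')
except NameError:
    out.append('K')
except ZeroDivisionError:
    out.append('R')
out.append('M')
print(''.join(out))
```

Execution trace: 'E' (try body, no exception) → 'M' (after the try/except). Output: EM

Answer: EM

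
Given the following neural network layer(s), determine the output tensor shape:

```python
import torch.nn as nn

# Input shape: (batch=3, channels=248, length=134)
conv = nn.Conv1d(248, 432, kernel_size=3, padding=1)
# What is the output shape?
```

Input: (3, 248, 134) -> Output: (3, 432, 134)

Answer: (3, 432, 134)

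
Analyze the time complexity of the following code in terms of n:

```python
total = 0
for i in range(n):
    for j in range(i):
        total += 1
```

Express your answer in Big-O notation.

Each loop level contributes: n × n. Multiplying the contributions gives O(n^2).

Answer: O(n^2)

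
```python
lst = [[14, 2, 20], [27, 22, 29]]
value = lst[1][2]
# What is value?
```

Trace:
`lst = [[14, 2, 20], [27, 22, 29]]` → lst = [[14, 2, 20], [27, 22, 29]]
`value = lst[1][2]` → value = 29
So value = 29

Answer: 29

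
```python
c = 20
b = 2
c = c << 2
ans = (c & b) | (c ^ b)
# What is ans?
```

Trace:
`c = 20` → c = 20
`b = 2` → b = 2
`c = c << 2` → c = 80
`ans = (c & b) | (c ^ b)` → ans = 82
So ans = 82

Answer: 82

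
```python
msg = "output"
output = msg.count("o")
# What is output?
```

Trace:
`msg = "output"` → msg = 'output'
`output = msg.count("o")` → output = 1
So output = 1

Answer: 1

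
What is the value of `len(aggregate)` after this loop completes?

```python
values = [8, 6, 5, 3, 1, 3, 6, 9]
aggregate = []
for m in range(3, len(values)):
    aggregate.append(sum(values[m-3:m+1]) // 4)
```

Number of 4-element averages
`aggregate` takes the values: [] → [5] → [5, 3] → [5, 3, 3] → [5, 3, 3, 3] → [5, 3, 3, 3, 4]
So `len(aggregate)` = 5

Answer: 5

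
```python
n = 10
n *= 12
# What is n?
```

Trace:
`n = 10` → n = 10
`n *= 12` → n = 120
So n = 120

Answer: 120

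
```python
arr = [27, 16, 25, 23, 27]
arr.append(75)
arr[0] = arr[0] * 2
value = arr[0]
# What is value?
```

Trace:
`arr = [27, 16, 25, 23, 27]` → arr = [27, 16, 25, 23, 27]
`arr.append(75)` → arr = [27, 16, 25, 23, 27, 75]
`arr[0] = arr[0] * 2` → arr = [54, 16, 25, 23, 27, 75]
`value = arr[0]` → value = 54
So value = 54

Answer: 54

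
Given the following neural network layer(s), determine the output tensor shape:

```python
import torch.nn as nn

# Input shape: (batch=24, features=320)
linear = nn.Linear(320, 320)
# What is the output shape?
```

Input: (24, 320) -> Output: (24, 320)

Answer: (24, 320)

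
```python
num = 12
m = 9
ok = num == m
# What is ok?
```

Trace:
`num = 12` → num = 12
`m = 9` → m = 9
`ok = num == m` → ok = False
So ok = False

Answer: False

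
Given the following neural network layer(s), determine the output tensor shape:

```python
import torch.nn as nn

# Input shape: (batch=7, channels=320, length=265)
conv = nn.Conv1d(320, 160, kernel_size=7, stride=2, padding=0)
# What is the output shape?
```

Input: (7, 320, 265) -> Output: (7, 160, 130)

Answer: (7, 160, 130)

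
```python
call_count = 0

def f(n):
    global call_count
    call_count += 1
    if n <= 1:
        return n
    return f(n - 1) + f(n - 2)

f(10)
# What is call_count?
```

Calls(n) = 1 + Calls(n-1) + Calls(n-2); Calls(0)=Calls(1)=1. For n=10 this gives 177.

Answer: 177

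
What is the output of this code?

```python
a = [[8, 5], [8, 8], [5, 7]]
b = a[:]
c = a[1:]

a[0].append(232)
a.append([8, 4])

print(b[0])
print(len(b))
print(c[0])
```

Key concept: slice with nested mutation.
Step by step:
`a = [[8, 5], [8, 8], [5, 7]]` → a = [[8, 5], [8, 8], [5, 7]]
`b = a[:]` → b = [[8, 5], [8, 8], [5, 7]]
`c = a[1:]` → c = [[8, 8], [5, 7]]
`a[0].append(232)` → a = [[8, 5, 232], [8, 8], [5, 7]]; b = [[8, 5, 232], [8, 8], [5, 7]]
`a.append([8, 4])` → a = [[8, 5, 232], [8, 8], [5, 7], [8, 4]]
`print(b[0])` → prints [8, 5, 232]
`print(len(b))` → prints 3
`print(c[0])` → prints [8, 8]

Answer:
[8, 5, 232]
3
[8, 8]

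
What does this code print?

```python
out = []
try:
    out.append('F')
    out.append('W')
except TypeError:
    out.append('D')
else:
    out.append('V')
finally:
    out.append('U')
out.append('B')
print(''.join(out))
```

Execution trace: 'F' (try body) → 'W' (try body, no exception) → 'V' (else) → 'U' (finally) → 'B' (after the try/except). Output: FWVUB

Answer: FWVUB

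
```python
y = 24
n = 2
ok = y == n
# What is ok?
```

Trace:
`y = 24` → y = 24
`n = 2` → n = 2
`ok = y == n` → ok = False
So ok = False

Answer: False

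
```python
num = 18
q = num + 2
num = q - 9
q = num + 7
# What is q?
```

Trace:
`num = 18` → num = 18
`q = num + 2` → q = 20
`num = q - 9` → num = 11
`q = num + 7` → q = 18
So q = 18

Answer: 18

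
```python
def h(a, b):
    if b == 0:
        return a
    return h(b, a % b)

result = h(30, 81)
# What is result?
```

h(30, 81) -> h(81, 30) -> h(30, 21) -> h(21, 9) -> h(9, 3) -> h(3, 0) -> 3

Answer: 3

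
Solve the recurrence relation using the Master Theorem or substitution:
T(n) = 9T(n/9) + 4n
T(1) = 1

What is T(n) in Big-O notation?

By Master Theorem: a=9, b=9, f(n)=4n. Since log_9(9) = 1 and f(n) = Θ(n^1), Case 2 applies. T(n) = O(n log n).

Answer: O(n log n)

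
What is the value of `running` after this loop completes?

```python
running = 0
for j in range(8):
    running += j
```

Sum of 0 to 7 = 28
`running` takes the values: 0 → 1 → 3 → 6 → 10 → 15 → 21 → 28

Answer: 28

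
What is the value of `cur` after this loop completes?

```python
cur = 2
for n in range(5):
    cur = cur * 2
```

Multiply by 2, 5 times: 2 * 2^5 = 64
`cur` takes the values: 2 → 4 → 8 → 16 → 32 → 64

Answer: 64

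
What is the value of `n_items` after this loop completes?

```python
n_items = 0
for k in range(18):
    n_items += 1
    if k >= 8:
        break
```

Loop breaks when k reaches 8, n_items is 9
`n_items` takes the values: 0 → 1 → 2 → 3 → 4 → 5 → 6 → 7 → 8 → 9

Answer: 9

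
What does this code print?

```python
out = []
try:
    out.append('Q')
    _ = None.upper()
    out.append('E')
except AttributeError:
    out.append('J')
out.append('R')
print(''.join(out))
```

Execution trace: 'Q' (try body) → 'J' (except AttributeError) → 'R' (after the try/except). Output: QJR

Answer: QJR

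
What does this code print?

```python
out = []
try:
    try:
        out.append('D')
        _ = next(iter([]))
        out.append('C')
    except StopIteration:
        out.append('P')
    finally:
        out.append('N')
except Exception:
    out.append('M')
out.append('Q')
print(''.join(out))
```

Execution trace: 'D' (inner try body) → 'P' (inner except StopIteration) → 'N' (inner finally) → 'Q' (after the try/except). Output: DPNQ

Answer: DPNQ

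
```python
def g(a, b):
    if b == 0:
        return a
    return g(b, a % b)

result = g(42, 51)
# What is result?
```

g(42, 51) -> g(51, 42) -> g(42, 9) -> g(9, 6) -> g(6, 3) -> g(3, 0) -> 3

Answer: 3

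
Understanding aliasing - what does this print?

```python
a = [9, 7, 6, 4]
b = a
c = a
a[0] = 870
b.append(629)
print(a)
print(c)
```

Key concept: multiple aliases.
Step by step:
`a = [9, 7, 6, 4]` → a = [9, 7, 6, 4]
`b = a` → b = [9, 7, 6, 4] (same object as a)
`c = a` → c = [9, 7, 6, 4] (same object as a, b)
`a[0] = 870` → a = [870, 7, 6, 4] (same object as b, c); b = [870, 7, 6, 4] (same object as a, c); c = [870, 7, 6, 4] (same object as a, b)
`b.append(629)` → a = [870, 7, 6, 4, 629] (same object as b, c); b = [870, 7, 6, 4, 629] (same object as a, c); c = [870, 7, 6, 4, 629] (same object as a, b)
`print(a)` → prints [870, 7, 6, 4, 629]
`print(c)` → prints [870, 7, 6, 4, 629]

Answer:
[870, 7, 6, 4, 629]
[870, 7, 6, 4, 629]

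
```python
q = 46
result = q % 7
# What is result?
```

Trace:
`q = 46` → q = 46
`result = q % 7` → result = 4
So result = 4

Answer: 4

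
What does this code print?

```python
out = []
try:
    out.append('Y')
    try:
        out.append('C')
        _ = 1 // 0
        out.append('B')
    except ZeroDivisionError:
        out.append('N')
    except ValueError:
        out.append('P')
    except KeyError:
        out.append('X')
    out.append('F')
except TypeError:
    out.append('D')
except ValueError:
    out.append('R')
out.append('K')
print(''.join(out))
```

Execution trace: 'Y' (try body) → 'C' (inner try body) → 'N' (inner except ZeroDivisionError) → 'F' (try body, no exception) → 'K' (after the try/except). Output: YCNFK

Answer: YCNFK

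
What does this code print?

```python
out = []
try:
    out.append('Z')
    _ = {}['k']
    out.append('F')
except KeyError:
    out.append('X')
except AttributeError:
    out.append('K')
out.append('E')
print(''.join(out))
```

Execution trace: 'Z' (try body) → 'X' (except KeyError) → 'E' (after the try/except). Output: ZXE

Answer: ZXE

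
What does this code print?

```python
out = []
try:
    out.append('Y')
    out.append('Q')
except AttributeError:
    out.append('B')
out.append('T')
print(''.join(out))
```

Execution trace: 'Y' (try body) → 'Q' (try body, no exception) → 'T' (after the try/except). Output: YQT

Answer: YQT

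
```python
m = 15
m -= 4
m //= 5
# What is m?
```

Trace:
`m = 15` → m = 15
`m -= 4` → m = 11
`m //= 5` → m = 2
So m = 2

Answer: 2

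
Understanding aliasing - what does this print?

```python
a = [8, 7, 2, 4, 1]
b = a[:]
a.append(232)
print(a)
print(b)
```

Key concept: slice [:] creates copy.
Step by step:
`a = [8, 7, 2, 4, 1]` → a = [8, 7, 2, 4, 1]
`b = a[:]` → b = [8, 7, 2, 4, 1]
`a.append(232)` → a = [8, 7, 2, 4, 1, 232]
`print(a)` → prints [8, 7, 2, 4, 1, 232]
`print(b)` → prints [8, 7, 2, 4, 1]

Answer:
[8, 7, 2, 4, 1, 232]
[8, 7, 2, 4, 1]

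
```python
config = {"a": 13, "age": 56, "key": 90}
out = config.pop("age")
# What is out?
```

Trace:
`config = {"a": 13, "age": 56, "key": 90}` → config = {'a': 13, 'age': 56, 'key': 90}
`out = config.pop("age")` → config = {'a': 13, 'key': 90}; out = 56
So out = 56

Answer: 56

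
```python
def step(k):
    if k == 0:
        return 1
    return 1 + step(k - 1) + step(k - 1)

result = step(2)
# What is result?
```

step(k) = 1 + 2·step(k-1), step(0)=1. Closed form: (1+1)·2^2 - 1 = 7.

Answer: 7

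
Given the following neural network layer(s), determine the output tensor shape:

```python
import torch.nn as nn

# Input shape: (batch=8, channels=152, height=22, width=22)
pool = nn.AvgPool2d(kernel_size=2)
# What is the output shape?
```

Input: (8, 152, 22, 22) -> Output: (8, 152, 11, 11)

Answer: (8, 152, 11, 11)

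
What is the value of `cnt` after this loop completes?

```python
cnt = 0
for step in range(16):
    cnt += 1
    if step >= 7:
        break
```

Loop breaks when step reaches 7, cnt is 8
`cnt` takes the values: 0 → 1 → 2 → 3 → 4 → 5 → 6 → 7 → 8

Answer: 8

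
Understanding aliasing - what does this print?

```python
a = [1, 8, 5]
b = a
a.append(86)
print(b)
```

Key concept: basic list aliasing.
Step by step:
`a = [1, 8, 5]` → a = [1, 8, 5]
`b = a` → b = [1, 8, 5] (same object as a)
`a.append(86)` → a = [1, 8, 5, 86] (same object as b); b = [1, 8, 5, 86] (same object as a)
`print(b)` → prints [1, 8, 5, 86]

Answer: [1, 8, 5, 86]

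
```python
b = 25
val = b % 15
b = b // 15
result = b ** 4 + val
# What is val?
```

Trace:
`b = 25` → b = 25
`val = b % 15` → val = 10
`b = b // 15` → b = 1
`result = b ** 4 + val` → result = 11
So val = 10

Answer: 10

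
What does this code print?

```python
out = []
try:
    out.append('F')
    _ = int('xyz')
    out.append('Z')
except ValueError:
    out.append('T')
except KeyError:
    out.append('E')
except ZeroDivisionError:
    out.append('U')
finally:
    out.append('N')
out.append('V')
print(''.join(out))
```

Execution trace: 'F' (try body) → 'T' (except ValueError) → 'N' (finally) → 'V' (after the try/except). Output: FTNV

Answer: FTNV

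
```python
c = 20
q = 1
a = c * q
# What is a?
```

Trace:
`c = 20` → c = 20
`q = 1` → q = 1
`a = c * q` → a = 20
So a = 20

Answer: 20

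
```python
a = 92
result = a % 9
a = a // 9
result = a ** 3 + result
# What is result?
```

Trace:
`a = 92` → a = 92
`result = a % 9` → result = 2
`a = a // 9` → a = 10
`result = a ** 3 + result` → result = 1002
So result = 1002

Answer: 1002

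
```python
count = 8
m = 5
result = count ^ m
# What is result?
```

Trace:
`count = 8` → count = 8
`m = 5` → m = 5
`result = count ^ m` → result = 13
So result = 13

Answer: 13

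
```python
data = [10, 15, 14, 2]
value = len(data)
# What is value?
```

Trace:
`data = [10, 15, 14, 2]` → data = [10, 15, 14, 2]
`value = len(data)` → value = 4
So value = 4

Answer: 4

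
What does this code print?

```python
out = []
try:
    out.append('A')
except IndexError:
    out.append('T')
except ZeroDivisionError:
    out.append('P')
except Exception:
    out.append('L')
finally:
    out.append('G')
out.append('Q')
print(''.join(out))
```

Execution trace: 'A' (try body, no exception) → 'G' (finally) → 'Q' (after the try/except). Output: AGQ

Answer: AGQ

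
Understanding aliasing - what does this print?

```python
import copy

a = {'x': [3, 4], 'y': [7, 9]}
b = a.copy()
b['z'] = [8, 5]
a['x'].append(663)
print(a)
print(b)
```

Key concept: shallow copy of dict with mutable values.
Step by step:
`a = {'x': [3, 4], 'y': [7, 9]}` → a = {'x': [3, 4], 'y': [7, 9]}
`b = a.copy()` → b = {'x': [3, 4], 'y': [7, 9]}
`b['z'] = [8, 5]` → b = {'x': [3, 4], 'y': [7, 9], 'z': [8, 5]}
`a['x'].append(663)` → a = {'x': [3, 4, 663], 'y': [7, 9]}; b = {'x': [3, 4, 663], 'y': [7, 9], 'z': [8, 5]}
`print(a)` → prints {'x': [3, 4, 663], 'y': [7, 9]}
`print(b)` → prints {'x': [3, 4, 663], 'y': [7, 9], 'z': [8, 5]}

Answer:
{'x': [3, 4, 663], 'y': [7, 9]}
{'x': [3, 4, 663], 'y': [7, 9], 'z': [8, 5]}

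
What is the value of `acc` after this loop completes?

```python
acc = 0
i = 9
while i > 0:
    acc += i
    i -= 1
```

Sum 9 down to 1
`acc` takes the values: 0 → 9 → 17 → 24 → 30 → 35 → 39 → 42 → 44 → 45

Answer: 45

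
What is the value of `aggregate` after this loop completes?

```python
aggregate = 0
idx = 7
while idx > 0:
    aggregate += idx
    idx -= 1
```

Sum 7 down to 1
`aggregate` takes the values: 0 → 7 → 13 → 18 → 22 → 25 → 27 → 28

Answer: 28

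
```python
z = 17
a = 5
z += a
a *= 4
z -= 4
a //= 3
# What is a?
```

Trace:
`z = 17` → z = 17
`a = 5` → a = 5
`z += a` → z = 22
`a *= 4` → a = 20
`z -= 4` → z = 18
`a //= 3` → a = 6
So a = 6

Answer: 6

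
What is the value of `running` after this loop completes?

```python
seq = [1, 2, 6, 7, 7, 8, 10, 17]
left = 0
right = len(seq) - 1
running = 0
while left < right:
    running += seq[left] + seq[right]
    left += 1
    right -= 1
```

Sum of pairs from ends
`running` takes the values: 0 → 18 → 30 → 44 → 58

Answer: 58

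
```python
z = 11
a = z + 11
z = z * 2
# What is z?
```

Trace:
`z = 11` → z = 11
`a = z + 11` → a = 22
`z = z * 2` → z = 22
So z = 22

Answer: 22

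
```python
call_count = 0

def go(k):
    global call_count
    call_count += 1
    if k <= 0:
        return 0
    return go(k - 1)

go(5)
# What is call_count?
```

Linear recursion stepping by 1: 6 calls from k=5 down to ≤0.

Answer: 6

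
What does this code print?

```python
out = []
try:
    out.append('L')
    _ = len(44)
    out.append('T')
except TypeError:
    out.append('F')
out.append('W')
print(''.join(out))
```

Execution trace: 'L' (try body) → 'F' (except TypeError) → 'W' (after the try/except). Output: LFW

Answer: LFW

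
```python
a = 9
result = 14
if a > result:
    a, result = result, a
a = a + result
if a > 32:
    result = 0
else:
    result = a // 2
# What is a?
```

Trace:
`a = 9` → a = 9
`result = 14` → result = 14
`if a > result: ...` → a > result is False → no variable changes
`a = a + result` → a = 23
`if a > 32: ...` → a > 32 is False, take else branch → result = 11
So a = 23

Answer: 23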